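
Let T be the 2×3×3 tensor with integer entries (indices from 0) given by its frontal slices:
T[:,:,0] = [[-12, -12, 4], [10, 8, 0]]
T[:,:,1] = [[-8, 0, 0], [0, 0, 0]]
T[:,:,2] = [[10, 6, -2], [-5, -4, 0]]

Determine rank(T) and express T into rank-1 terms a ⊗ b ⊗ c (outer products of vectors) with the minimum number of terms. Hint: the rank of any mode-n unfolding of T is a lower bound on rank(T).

rank(T) = 3

Lower bound: the mode-2 unfolding of T (rows indexed by j, columns by (i,k) = (0,0), (0,1), (0,2), (1,0), (1,1), (1,2)) is [[-12, -8, 10, 10, 0, -5], [-12, 0, 6, 8, 0, -4], [4, 0, -2, 0, 0, 0]].
There the 3×3 minor on rows j ∈ {0, 1, 2}, columns (i,k) ∈ {(0,0), (0,1), (1,0)} is det [[-12, -8, 10], [-12, 0, 8], [4, 0, 0]] = -256 ≠ 0, so this unfolding has rank ≥ 3; CP rank is at least every unfolding rank, so rank(T) ≥ 3. (Unfolding ranks only ever bound the CP rank from below — rank(T) can be strictly larger than all of them — so the matching upper bound has to come from an explicit 3-term decomposition.)
Upper bound: T is a sum of 3 rank-1 terms, T = [1, -1] ⊗ [2, 1, 1] ⊗ [-4, 0, 2] + [1, 0] ⊗ [1, 0, 0] ⊗ [0, -8, 4] + [2, -1] ⊗ [1, 2, -2] ⊗ [-2, 0, 1] (one valid choice — decompositions are not unique — normalised so each a, b is primitive with positive first nonzero entry; check it by expanding all entries), so rank(T) ≤ 3.
These bounds meet, so rank(T) = 3.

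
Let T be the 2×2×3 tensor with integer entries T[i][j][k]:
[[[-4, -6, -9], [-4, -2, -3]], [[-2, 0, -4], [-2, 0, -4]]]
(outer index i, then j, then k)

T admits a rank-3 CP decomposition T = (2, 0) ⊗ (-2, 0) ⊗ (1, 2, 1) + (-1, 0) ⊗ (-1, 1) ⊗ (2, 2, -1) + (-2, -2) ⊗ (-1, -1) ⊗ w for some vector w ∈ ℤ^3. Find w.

Subtract the known terms from T to get the rank-1 residual R = (-2, -2) ⊗ (-1, -1) ⊗ w, so R[i,j,k] = a[i]·b[j]·w[k]. Pick indices with nonzero a[0]·b[0] = (-2)·(-1) = 2. Only the fibre through (0,0,·) is needed: R[0,0,:] = T[0,0,:] − Σₗ aₗ[0]bₗ[0]cₗ = [-4, -6, -9] − (2)·(-2)·(1, 2, 1) − (-1)·(-1)·(2, 2, -1) = [-2, 0, -4]. Then w[k] = R[0,0,k] / 2 for each k, giving w = [-2, 0, -4] / 2 = (-1, 0, -2).

w = (-1, 0, -2)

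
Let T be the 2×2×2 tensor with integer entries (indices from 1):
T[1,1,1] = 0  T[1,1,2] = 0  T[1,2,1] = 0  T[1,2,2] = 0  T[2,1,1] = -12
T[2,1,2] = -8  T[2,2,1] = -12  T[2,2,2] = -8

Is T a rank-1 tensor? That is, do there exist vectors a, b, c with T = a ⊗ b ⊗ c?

Yes

If T = a ⊗ b ⊗ c then every fibre of T is a multiple of the corresponding factor, so read the factors off the fibres through the nonzero entry T[2,1,1] = -12.
The mode-1 fibre T[:,1,1] = [0, -12] gives a = (0, 1) (primitive direction); the mode-2 fibre T[2,:,1] = [-12, -12] gives b = (1, 1); then c[k] = T[2,1,k] / (a[2]·b[1]) = [-12, -8] / 1 = (-12, -8).
Expanding (0, 1) ⊗ (1, 1) ⊗ (-12, -8) reproduces all 8 entries of T, so T = (0, 1) ⊗ (1, 1) ⊗ (-12, -8) and rank(T) ≤ 1.
Equivalently every frontal slice T[:,:,k] is c[k] times the rank-1 matrix (0, 1) ⊗ (1, 1). So T has rank 1 (it is nonzero).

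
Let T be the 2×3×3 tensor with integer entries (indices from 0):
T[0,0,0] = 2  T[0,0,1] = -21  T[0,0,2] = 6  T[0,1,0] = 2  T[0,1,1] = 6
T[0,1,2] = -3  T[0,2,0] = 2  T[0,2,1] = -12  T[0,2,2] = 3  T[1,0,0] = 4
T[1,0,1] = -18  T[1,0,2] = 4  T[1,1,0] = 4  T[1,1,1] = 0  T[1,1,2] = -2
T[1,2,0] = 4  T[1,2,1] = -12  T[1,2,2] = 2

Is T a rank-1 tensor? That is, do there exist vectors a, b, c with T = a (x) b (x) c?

The mode-2 unfolding of T (rows indexed by j, columns by (i,k) = (0,0), (0,1), (0,2), (1,0), (1,1), (1,2)) is [[2, -21, 6, 4, -18, 4], [2, 6, -3, 4, 0, -2], [2, -12, 3, 4, -12, 2]].
There the 2×2 minor on rows j ∈ {0, 1}, columns (i,k) ∈ {(0,0), (0,1)} is det [[2, -21], [2, 6]] = 54 ≠ 0, so this unfolding has rank ≥ 2; CP rank is at least every unfolding rank, so rank(T) ≥ 2.
In particular rank(T) ≥ 2 > 1, so T is not rank-1.

No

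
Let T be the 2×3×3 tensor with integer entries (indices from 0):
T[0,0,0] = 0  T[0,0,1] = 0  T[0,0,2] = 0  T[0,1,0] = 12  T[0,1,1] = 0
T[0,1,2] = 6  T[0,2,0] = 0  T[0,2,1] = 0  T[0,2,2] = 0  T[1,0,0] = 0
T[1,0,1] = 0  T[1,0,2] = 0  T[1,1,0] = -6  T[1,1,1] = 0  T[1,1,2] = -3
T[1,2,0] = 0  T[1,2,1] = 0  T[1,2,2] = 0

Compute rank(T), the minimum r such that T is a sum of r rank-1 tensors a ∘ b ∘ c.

Lower bound: T ≠ 0 (e.g. T[0,1,0] = 12), so rank(T) ≥ 1.
Upper bound: the mode-1 fibre T[:,1,0] = [12, -6] gives a = [2, -1] (primitive direction); the mode-2 fibre T[0,:,0] = [0, 12, 0] gives b = [0, 1, 0]; then c[k] = T[0,1,k] / (a[0]·b[1]) = [12, 0, 6] / 2 = [6, 0, 3].
Expanding [2, -1] ∘ [0, 1, 0] ∘ [6, 0, 3] reproduces all 18 entries of T, so T = [2, -1] ∘ [0, 1, 0] ∘ [6, 0, 3] and rank(T) ≤ 1.
These bounds meet, so rank(T) = 1.

1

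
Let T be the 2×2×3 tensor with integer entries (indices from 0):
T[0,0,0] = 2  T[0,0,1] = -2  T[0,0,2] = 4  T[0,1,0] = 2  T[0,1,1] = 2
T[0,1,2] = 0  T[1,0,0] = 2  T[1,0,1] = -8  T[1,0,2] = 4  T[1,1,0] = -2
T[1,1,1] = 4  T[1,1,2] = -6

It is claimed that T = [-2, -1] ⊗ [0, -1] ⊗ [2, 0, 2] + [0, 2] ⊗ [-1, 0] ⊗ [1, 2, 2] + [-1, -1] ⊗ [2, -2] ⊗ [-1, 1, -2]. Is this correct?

No

Reconstruct entry (1,0,0) from the claimed factors: Σₗ aₗ[1]bₗ[0]cₗ[0] = (-1)·(0)·(2) + (2)·(-1)·(1) + (-1)·(2)·(-1) = 0, but T[1,0,0] = 2. The claim is false.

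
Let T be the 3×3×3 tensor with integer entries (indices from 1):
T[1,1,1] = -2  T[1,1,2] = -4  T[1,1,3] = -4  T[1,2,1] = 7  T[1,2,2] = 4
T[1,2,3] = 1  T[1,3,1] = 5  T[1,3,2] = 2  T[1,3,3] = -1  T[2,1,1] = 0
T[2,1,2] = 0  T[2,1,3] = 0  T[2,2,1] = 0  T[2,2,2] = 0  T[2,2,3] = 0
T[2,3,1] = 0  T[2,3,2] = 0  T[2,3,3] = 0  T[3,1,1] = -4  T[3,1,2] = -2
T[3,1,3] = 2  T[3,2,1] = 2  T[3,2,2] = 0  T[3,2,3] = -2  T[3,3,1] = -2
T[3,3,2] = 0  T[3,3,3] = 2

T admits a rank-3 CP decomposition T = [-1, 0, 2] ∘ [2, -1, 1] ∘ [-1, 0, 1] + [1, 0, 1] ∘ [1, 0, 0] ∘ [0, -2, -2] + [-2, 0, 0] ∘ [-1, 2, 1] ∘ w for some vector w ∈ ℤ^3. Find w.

w = [-2, -1, 0]

Subtract the known terms from T to get the rank-1 residual R = [-2, 0, 0] ∘ [-1, 2, 1] ∘ w, so R[i,j,k] = a[i]·b[j]·w[k]. Pick indices with nonzero a[1]·b[1] = (-2)·(-1) = 2. Only the fibre through (1,1,·) is needed: R[1,1,:] = T[1,1,:] − Σₗ aₗ[1]bₗ[1]cₗ = [-2, -4, -4] − (-1)·(2)·[-1, 0, 1] − (1)·(1)·[0, -2, -2] = [-4, -2, 0]. Then w[k] = R[1,1,k] / 2 for each k, giving w = [-4, -2, 0] / 2 = [-2, -1, 0].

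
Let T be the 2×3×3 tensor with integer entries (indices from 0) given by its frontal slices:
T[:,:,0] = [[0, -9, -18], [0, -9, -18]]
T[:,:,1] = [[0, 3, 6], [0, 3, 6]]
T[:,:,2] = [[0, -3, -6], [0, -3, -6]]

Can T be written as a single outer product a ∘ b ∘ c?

Yes

If T = a ∘ b ∘ c then every fibre of T is a multiple of the corresponding factor, so read the factors off the fibres through the nonzero entry T[0,1,0] = -9.
The mode-1 fibre T[:,1,0] = [-9, -9] gives a = [1, 1] (primitive direction); the mode-2 fibre T[0,:,0] = [0, -9, -18] gives b = [0, 1, 2]; then c[k] = T[0,1,k] / (a[0]·b[1]) = [-9, 3, -3] / 1 = [-9, 3, -3].
Expanding [1, 1] ∘ [0, 1, 2] ∘ [-9, 3, -3] reproduces all 18 entries of T, so T = [1, 1] ∘ [0, 1, 2] ∘ [-9, 3, -3] and rank(T) ≤ 1.
Equivalently every frontal slice T[:,:,k] is c[k] times the rank-1 matrix [1, 1] ∘ [0, 1, 2]. So T has rank 1 (it is nonzero).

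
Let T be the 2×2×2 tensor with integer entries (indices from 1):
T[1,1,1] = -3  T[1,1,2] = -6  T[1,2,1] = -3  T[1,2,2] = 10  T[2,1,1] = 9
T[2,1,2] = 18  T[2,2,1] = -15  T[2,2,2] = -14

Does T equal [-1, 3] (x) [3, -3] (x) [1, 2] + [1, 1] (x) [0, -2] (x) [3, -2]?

Reconstruct entrywise from the claimed factors. For example, T[2,2,1] = -15 and Σₗ aₗ[2]bₗ[2]cₗ[1] = (3)·(-3)·(1) + (1)·(-2)·(3) = -15; checking all 8 entries, every one matches. The claim holds.

Yes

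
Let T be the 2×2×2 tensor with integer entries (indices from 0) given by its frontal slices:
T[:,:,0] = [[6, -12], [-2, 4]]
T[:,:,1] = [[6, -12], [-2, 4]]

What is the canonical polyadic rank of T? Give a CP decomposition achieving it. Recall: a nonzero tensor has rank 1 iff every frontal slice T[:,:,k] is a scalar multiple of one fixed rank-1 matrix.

rank(T) = 1

Lower bound: T ≠ 0 (e.g. T[0,0,0] = 6), so rank(T) ≥ 1.
Upper bound: if T = a ⊗ b ⊗ c then every fibre of T is a multiple of the corresponding factor, so read the factors off the fibres through the nonzero entry T[0,0,0] = 6.
The mode-1 fibre T[:,0,0] = [6, -2] gives a = [3, -1] (primitive direction); the mode-2 fibre T[0,:,0] = [6, -12] gives b = [1, -2]; then c[k] = T[0,0,k] / (a[0]·b[0]) = [6, 6] / 3 = [2, 2].
Expanding [3, -1] ⊗ [1, -2] ⊗ [2, 2] reproduces all 8 entries of T, so T = [3, -1] ⊗ [1, -2] ⊗ [2, 2] and rank(T) ≤ 1.
These bounds meet, so rank(T) = 1.
Check entry T[1,1,1] = 4: (-1)·(-2)·(2) = 4.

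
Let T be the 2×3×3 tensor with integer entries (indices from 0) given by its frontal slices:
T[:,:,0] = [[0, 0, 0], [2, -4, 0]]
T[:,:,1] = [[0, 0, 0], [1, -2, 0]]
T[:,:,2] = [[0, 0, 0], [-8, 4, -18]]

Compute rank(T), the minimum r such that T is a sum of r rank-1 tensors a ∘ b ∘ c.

Lower bound: the mode-2 unfolding of T (rows indexed by j, columns by (i,k) = (0,0), (0,1), (0,2), (1,0), (1,1), (1,2)) is [[0, 0, 0, 2, 1, -8], [0, 0, 0, -4, -2, 4], [0, 0, 0, 0, 0, -18]].
There the 2×2 minor on rows j ∈ {0, 1}, columns (i,k) ∈ {(1,0), (1,2)} is det [[2, -8], [-4, 4]] = -24 ≠ 0, so this unfolding has rank ≥ 2; CP rank is at least every unfolding rank, so rank(T) ≥ 2. (This is only a lower bound: in general the CP rank may exceed every unfolding rank, so we still need to exhibit 2 rank-1 terms summing to T.)
Upper bound — finding two terms. Every mode-1 slice of T is a multiple of one matrix: T[i,:,:] = a[i]·M with a = [0, 1] and M = [[2, 1, -8], [-4, -2, 4], [0, 0, -18]] (rows indexed by j, columns by k). So it suffices to write M as a sum of two rank-1 matrices.
The columns of M satisfy (column 0) = 2·(column 1), so splitting by columns, M = [1, -2, 0][2, 1, 0]ᵀ + [-8, 4, -18][0, 0, 1]ᵀ.
Hence T = [0, 1] ∘ [1, -2, 0] ∘ [2, 1, 0] + [0, 1] ∘ [-8, 4, -18] ∘ [0, 0, 1], so rank(T) ≤ 2.
These bounds meet, so rank(T) = 2.
Check entry T[1,1,2] = 4: (1)·(-2)·(0) + (1)·(4)·(1) = 4.

2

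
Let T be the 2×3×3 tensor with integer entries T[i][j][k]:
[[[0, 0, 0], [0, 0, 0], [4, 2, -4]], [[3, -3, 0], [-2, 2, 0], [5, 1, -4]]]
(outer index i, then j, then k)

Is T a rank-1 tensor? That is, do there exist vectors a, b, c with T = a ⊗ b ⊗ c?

The mode-2 unfolding of T (rows indexed by j, columns by (i,k) = (0,0), (0,1), (0,2), (1,0), (1,1), (1,2)) is [[0, 0, 0, 3, -3, 0], [0, 0, 0, -2, 2, 0], [4, 2, -4, 5, 1, -4]].
There the 2×2 minor on rows j ∈ {0, 2}, columns (i,k) ∈ {(0,0), (1,0)} is det [[0, 3], [4, 5]] = -12 ≠ 0, so this unfolding has rank ≥ 2; CP rank is at least every unfolding rank, so rank(T) ≥ 2.
In particular rank(T) ≥ 2 > 1, so T is not rank-1.

No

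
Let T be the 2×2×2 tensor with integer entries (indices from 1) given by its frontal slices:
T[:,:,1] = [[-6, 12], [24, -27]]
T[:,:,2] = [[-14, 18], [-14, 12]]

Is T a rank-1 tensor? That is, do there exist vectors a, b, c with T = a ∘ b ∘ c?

The mode-1 unfolding of T (rows indexed by i, columns by (j,k) = (1,1), (1,2), (2,1), (2,2)) is [[-6, -14, 12, 18], [24, -14, -27, 12]].
There the 2×2 minor on rows i ∈ {1, 2}, columns (j,k) ∈ {(1,1), (1,2)} is det [[-6, -14], [24, -14]] = 420 ≠ 0, so this unfolding has rank ≥ 2; CP rank is at least every unfolding rank, so rank(T) ≥ 2.
In particular rank(T) ≥ 2 > 1, so T is not rank-1.

No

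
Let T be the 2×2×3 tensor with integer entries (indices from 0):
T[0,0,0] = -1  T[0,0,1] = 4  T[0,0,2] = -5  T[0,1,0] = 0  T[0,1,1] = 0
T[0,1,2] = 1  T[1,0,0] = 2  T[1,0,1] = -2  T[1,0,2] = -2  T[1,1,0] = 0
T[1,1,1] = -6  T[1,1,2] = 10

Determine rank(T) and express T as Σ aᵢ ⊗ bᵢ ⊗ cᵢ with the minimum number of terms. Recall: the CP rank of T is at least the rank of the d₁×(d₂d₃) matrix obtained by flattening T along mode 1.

rank(T) = 3

Lower bound: in the mode-3 unfolding of T (rows indexed by k, columns by (i,j)) the 3×3 minor on rows k ∈ {0, 1, 2}, columns (i,j) ∈ {(0,0), (0,1), (1,0)} is det [[-1, 0, 2], [4, 0, -2], [-5, 1, -2]] = 6 ≠ 0, so that unfolding has rank ≥ 3 and hence rank(T) ≥ 3 (CP rank is at least every unfolding rank, though it can be larger).
Upper bound: T is a sum of 3 rank-1 terms, T = (1, -2) ⊗ (0, 1) ⊗ (1, 0, -2) + (1, -2) ⊗ (1, 1) ⊗ (-1, 2, -1) + (1, 1) ⊗ (1, -1) ⊗ (0, 2, -4) (written with every a and b primitive with positive leading entry and the scale carried by c; CP decompositions are not unique, and this one is verified by expanding entrywise), so rank(T) ≤ 3.
These bounds meet, so rank(T) = 3.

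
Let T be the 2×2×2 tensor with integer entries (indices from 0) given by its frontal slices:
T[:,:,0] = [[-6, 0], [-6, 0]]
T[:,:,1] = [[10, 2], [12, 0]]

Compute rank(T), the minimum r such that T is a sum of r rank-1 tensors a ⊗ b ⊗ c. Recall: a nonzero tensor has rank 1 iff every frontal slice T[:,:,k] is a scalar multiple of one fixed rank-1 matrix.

Lower bound: the mode-1 unfolding of T (rows indexed by i, columns by (j,k) = (0,0), (0,1), (1,0), (1,1)) is [[-6, 10, 0, 2], [-6, 12, 0, 0]].
There the 2×2 minor on rows i ∈ {0, 1}, columns (j,k) ∈ {(0,0), (0,1)} is det [[-6, 10], [-6, 12]] = -12 ≠ 0, so this unfolding has rank ≥ 2; CP rank is at least every unfolding rank, so rank(T) ≥ 2. (Flattening ranks never certify an upper bound on CP rank; for that we must actually write T with 2 rank-1 terms.)
Upper bound — finding two terms. Write S_k = T[:,:,k] for the frontal slices: S₀ = [[-6, 0], [-6, 0]], S₁ = [[10, 2], [12, 0]].
If T = a₁ ⊗ b₁ ⊗ c₁ + a₂ ⊗ b₂ ⊗ c₂ then each S_k = c₁[k]·a₁b₁ᵀ + c₂[k]·a₂b₂ᵀ. S₀ and S₁ are linearly independent, so a₁b₁ᵀ and a₂b₂ᵀ must span the same plane of matrices: they are the rank-1 matrices of the form x·S₀ + y·S₁.
det(x·S₀ + y·S₁) is 12·xy − 24·y² = 12·(x − 2·y)(y), vanishing at (x:y) = (2:1) and (1:0).
M₁ = 2·S₀ + S₁ = [[-2, 2], [0, 0]] = (-2)·[1, 0][1, -1]ᵀ and M₂ = S₀ = [[-6, 0], [-6, 0]] = (-6)·[1, 1][1, 0]ᵀ, so take a₁ = [1, 0], b₁ = [1, -1], a₂ = [1, 1], b₂ = [1, 0].
Each slice is an integer combination of E₁ = a₁b₁ᵀ and E₂ = a₂b₂ᵀ: S₀ = −6·E₂, S₁ = −2·E₁ + 12·E₂; reading off coefficients, c₁ = [0, -2] and c₂ = [-6, 12].
Hence T = [1, 0] ⊗ [1, -1] ⊗ [0, -2] + [1, 1] ⊗ [1, 0] ⊗ [-6, 12], so rank(T) ≤ 2.
These bounds meet, so rank(T) = 2.

2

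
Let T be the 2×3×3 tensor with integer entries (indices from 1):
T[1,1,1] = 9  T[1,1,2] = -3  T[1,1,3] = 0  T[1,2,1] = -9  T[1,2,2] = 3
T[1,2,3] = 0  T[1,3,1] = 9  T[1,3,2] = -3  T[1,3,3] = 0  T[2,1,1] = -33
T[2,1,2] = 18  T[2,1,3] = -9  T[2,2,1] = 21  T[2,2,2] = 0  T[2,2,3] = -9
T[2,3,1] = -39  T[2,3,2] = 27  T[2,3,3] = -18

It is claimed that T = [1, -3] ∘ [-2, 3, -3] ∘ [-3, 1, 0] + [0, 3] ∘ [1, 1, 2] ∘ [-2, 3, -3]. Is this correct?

Reconstruct entry (1,1,1) from the claimed factors: Σₗ aₗ[1]bₗ[1]cₗ[1] = (1)·(-2)·(-3) + (0)·(1)·(-2) = 6, but T[1,1,1] = 9. The claim is false.

No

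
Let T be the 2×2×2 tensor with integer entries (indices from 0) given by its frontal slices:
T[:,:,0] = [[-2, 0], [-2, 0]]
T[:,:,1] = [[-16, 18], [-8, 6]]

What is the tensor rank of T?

2

Lower bound: the mode-3 unfolding of T (rows indexed by k, columns by (i,j) = (0,0), (0,1), (1,0), (1,1)) is [[-2, 0, -2, 0], [-16, 18, -8, 6]].
There the 2×2 minor on rows k ∈ {0, 1}, columns (i,j) ∈ {(0,0), (0,1)} is det [[-2, 0], [-16, 18]] = -36 ≠ 0, so this unfolding has rank ≥ 2; CP rank is at least every unfolding rank, so rank(T) ≥ 2. (Unfolding ranks only ever bound the CP rank from below — rank(T) can be strictly larger than all of them — so the matching upper bound has to come from an explicit 2-term decomposition.)
Upper bound — finding two terms. Write S_k = T[:,:,k] for the frontal slices: S₀ = [[-2, 0], [-2, 0]], S₁ = [[-16, 18], [-8, 6]].
If T = a₁ ⊗ b₁ ⊗ c₁ + a₂ ⊗ b₂ ⊗ c₂ then each S_k = c₁[k]·a₁b₁ᵀ + c₂[k]·a₂b₂ᵀ. S₀ and S₁ are linearly independent, so a₁b₁ᵀ and a₂b₂ᵀ must span the same plane of matrices: they are the rank-1 matrices of the form x·S₀ + y·S₁.
det(x·S₀ + y·S₁) is 24·xy + 48·y² = 24·(x + 2·y)(y), vanishing at (x:y) = (2:-1) and (1:0).
M₁ = 2·S₀ − S₁ = [[12, -18], [4, -6]] = 2·(3, 1)(2, -3)ᵀ and M₂ = S₀ = [[-2, 0], [-2, 0]] = (-2)·(1, 1)(1, 0)ᵀ, so take a₁ = (3, 1), b₁ = (2, -3), a₂ = (1, 1), b₂ = (1, 0).
Each slice is an integer combination of E₁ = a₁b₁ᵀ and E₂ = a₂b₂ᵀ: S₀ = −2·E₂, S₁ = −2·E₁ − 4·E₂; reading off coefficients, c₁ = (0, -2) and c₂ = (-2, -4).
Hence T = (3, 1) ⊗ (2, -3) ⊗ (0, -2) + (1, 1) ⊗ (1, 0) ⊗ (-2, -4), so rank(T) ≤ 2.
These bounds meet, so rank(T) = 2.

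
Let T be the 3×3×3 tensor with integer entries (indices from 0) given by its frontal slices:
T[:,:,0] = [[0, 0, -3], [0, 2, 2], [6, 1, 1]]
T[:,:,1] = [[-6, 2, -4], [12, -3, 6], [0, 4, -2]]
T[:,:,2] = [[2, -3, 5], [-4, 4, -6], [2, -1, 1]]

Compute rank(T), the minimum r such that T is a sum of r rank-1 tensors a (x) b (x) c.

3

Lower bound: in the mode-2 unfolding of T (rows indexed by j, columns by (i,k)) the 3×3 minor on rows j ∈ {0, 1, 2}, columns (i,k) ∈ {(0,0), (0,1), (0,2)} is det [[0, -6, 2], [0, 2, -3], [-3, -4, 5]] = -42 ≠ 0, so that unfolding has rank ≥ 3 and hence rank(T) ≥ 3 (CP rank is at least every unfolding rank, though it can be larger).
Upper bound: T is a sum of 3 rank-1 terms, T = (1, -2, -2) (x) (2, 1, 0) (x) (-1, -1, 0) + (1, -2, 1) (x) (2, -1, 1) (x) (1, -2, 1) + (1, -1, 0) (x) (0, 1, -2) (x) (2, 1, -2) (written with every a and b primitive with positive leading entry and the scale carried by c; CP decompositions are not unique, and this one is verified by expanding entrywise), so rank(T) ≤ 3.
These bounds meet, so rank(T) = 3.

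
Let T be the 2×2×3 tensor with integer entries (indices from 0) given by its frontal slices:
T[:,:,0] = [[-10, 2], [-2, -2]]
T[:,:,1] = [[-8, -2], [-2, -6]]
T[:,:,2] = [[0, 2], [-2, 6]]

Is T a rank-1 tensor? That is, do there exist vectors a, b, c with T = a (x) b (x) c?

The mode-3 unfolding of T (rows indexed by k, columns by (i,j) = (0,0), (0,1), (1,0), (1,1)) is [[-10, 2, -2, -2], [-8, -2, -2, -6], [0, 2, -2, 6]].
There the 3×3 minor on rows k ∈ {0, 1, 2}, columns (i,j) ∈ {(0,0), (0,1), (1,0)} is det [[-10, 2, -2], [-8, -2, -2], [0, 2, -2]] = -80 ≠ 0, so this unfolding has rank ≥ 3; CP rank is at least every unfolding rank, so rank(T) ≥ 3.
In particular rank(T) ≥ 3 > 1, so T is not rank-1.

No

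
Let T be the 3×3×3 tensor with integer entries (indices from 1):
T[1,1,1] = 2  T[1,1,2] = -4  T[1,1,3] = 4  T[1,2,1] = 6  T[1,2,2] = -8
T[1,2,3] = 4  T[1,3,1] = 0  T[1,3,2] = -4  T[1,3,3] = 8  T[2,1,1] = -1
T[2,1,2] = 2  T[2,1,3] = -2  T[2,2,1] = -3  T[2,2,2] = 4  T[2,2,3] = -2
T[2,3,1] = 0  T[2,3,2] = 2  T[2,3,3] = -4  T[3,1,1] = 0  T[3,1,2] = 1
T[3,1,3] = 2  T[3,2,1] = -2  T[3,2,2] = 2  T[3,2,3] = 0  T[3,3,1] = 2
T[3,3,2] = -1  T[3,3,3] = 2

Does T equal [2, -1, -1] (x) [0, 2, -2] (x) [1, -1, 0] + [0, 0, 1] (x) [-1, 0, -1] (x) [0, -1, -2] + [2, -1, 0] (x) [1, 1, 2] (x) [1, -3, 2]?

No

Reconstruct entry (1,1,2) from the claimed factors: Σₗ aₗ[1]bₗ[1]cₗ[2] = (2)·(0)·(-1) + (0)·(-1)·(-1) + (2)·(1)·(-3) = -6, but T[1,1,2] = -4. The claim is false.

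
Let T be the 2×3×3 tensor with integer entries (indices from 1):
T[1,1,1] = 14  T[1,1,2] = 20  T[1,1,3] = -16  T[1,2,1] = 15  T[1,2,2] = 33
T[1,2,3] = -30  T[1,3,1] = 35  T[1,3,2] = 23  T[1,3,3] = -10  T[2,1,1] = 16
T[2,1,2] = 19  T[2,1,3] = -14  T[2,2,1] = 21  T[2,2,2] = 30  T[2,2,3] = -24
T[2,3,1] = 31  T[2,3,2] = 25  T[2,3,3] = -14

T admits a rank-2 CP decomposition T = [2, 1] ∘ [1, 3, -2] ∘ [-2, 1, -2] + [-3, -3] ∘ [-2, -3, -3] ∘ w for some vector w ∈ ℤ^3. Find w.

Subtract the known terms from T to get the rank-1 residual R = [-3, -3] ∘ [-2, -3, -3] ∘ w, so R[i,j,k] = a[i]·b[j]·w[k]. Pick indices with nonzero a[1]·b[1] = (-3)·(-2) = 6. Only the fibre through (1,1,·) is needed: R[1,1,:] = T[1,1,:] − Σₗ aₗ[1]bₗ[1]cₗ = [14, 20, -16] − (2)·(1)·[-2, 1, -2] = [18, 18, -12]. Then w[k] = R[1,1,k] / 6 for each k, giving w = [18, 18, -12] / 6 = [3, 3, -2].

w = [3, 3, -2]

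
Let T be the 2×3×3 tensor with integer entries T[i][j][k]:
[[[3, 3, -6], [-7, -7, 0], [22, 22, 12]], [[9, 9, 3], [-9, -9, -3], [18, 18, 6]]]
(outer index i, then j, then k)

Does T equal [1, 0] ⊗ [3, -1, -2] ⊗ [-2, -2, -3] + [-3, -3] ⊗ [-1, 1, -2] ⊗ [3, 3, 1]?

Reconstruct entrywise from the claimed factors. For example, T[0,0,1] = 3 and Σₗ aₗ[0]bₗ[0]cₗ[1] = (1)·(3)·(-2) + (-3)·(-1)·(3) = 3; checking all 18 entries, every one matches. The claim holds.

Yes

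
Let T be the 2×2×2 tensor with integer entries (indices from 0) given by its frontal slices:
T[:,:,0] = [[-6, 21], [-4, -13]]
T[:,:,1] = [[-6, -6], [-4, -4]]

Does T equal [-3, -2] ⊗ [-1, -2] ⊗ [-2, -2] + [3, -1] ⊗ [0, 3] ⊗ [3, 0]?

Reconstruct entry (0,1,0) from the claimed factors: Σₗ aₗ[0]bₗ[1]cₗ[0] = (-3)·(-2)·(-2) + (3)·(3)·(3) = 15, but T[0,1,0] = 21. The claim is false.

No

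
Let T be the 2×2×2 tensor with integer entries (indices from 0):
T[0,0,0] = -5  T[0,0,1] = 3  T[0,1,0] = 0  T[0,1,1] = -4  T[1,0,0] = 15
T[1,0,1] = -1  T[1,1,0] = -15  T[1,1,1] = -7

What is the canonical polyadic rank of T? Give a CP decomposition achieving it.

Lower bound: in the mode-2 unfolding of T (rows indexed by j, columns by (i,k)) the 2×2 minor on rows j ∈ {0, 1}, columns (i,k) ∈ {(0,0), (0,1)} is det [[-5, 3], [0, -4]] = 20 ≠ 0, so that unfolding has rank ≥ 2 and hence rank(T) ≥ 2 (CP rank is at least every unfolding rank, though it can be larger).
Upper bound: with S_k = T[:,:,k], the two rank-1 terms a₁b₁ᵀ, a₂b₂ᵀ are the rank-1 members of the pencil x·S₀ + y·S₁.
det(x·S₀ + y·S₁) is 75·x² + 50·xy − 25·y² = 25·(3·x − y)(x + y), vanishing at (x:y) = (1:3) and (1:-1).
M₁ = S₀ + 3·S₁ = [[4, -12], [12, -36]] = 4·[1, 3][1, -3]ᵀ and M₂ = S₀ − S₁ = [[-8, 4], [16, -8]] = (-4)·[1, -2][2, -1]ᵀ, so take a₁ = [1, 3], b₁ = [1, -3], a₂ = [1, -2], b₂ = [2, -1].
Each slice is an integer combination of E₁ = a₁b₁ᵀ and E₂ = a₂b₂ᵀ: S₀ = E₁ − 3·E₂, S₁ = E₁ + E₂; reading off coefficients, c₁ = [1, 1] and c₂ = [-3, 1].
Hence T = [1, 3] ⊗ [1, -3] ⊗ [1, 1] + [1, -2] ⊗ [2, -1] ⊗ [-3, 1], so rank(T) ≤ 2.
These bounds meet, so rank(T) = 2.

rank(T) = 2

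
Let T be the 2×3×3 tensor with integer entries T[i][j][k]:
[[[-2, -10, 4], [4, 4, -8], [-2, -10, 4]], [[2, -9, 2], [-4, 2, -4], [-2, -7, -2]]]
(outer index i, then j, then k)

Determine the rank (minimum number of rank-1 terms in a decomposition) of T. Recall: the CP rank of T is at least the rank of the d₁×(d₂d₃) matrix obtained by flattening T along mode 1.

3

Lower bound: in the mode-2 unfolding of T (rows indexed by j, columns by (i,k)) the 3×3 minor on rows j ∈ {0, 1, 2}, columns (i,k) ∈ {(0,0), (0,1), (1,0)} is det [[-2, -10, 2], [4, 4, -4], [-2, -10, -2]] = -128 ≠ 0, so that unfolding has rank ≥ 3 and hence rank(T) ≥ 3 (CP rank is at least every unfolding rank, though it can be larger).
Upper bound: T is a sum of 3 rank-1 terms, T = [0, 1] ⊗ [1, -2, -1] ⊗ [2, -1, 2] + [1, 0] ⊗ [1, -2, 1] ⊗ [-2, -2, 4] + [1, 1] ⊗ [1, 0, 1] ⊗ [0, -8, 0] (written with every a and b primitive with positive leading entry and the scale carried by c; CP decompositions are not unique, and this one is verified by expanding entrywise), so rank(T) ≤ 3.
These bounds meet, so rank(T) = 3.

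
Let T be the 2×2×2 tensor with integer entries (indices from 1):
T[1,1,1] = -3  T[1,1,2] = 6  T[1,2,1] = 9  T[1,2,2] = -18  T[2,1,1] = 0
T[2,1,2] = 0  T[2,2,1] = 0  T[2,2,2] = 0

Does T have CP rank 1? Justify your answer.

Yes

If T = a ⊗ b ⊗ c then every fibre of T is a multiple of the corresponding factor, so read the factors off the fibres through the nonzero entry T[1,1,1] = -3.
The mode-1 fibre T[:,1,1] = [-3, 0] gives a = [1, 0] (primitive direction); the mode-2 fibre T[1,:,1] = [-3, 9] gives b = [1, -3]; then c[k] = T[1,1,k] / (a[1]·b[1]) = [-3, 6] / 1 = [-3, 6].
Expanding [1, 0] ⊗ [1, -3] ⊗ [-3, 6] reproduces all 8 entries of T, so T = [1, 0] ⊗ [1, -3] ⊗ [-3, 6] and rank(T) ≤ 1.
Equivalently every frontal slice T[:,:,k] is c[k] times the rank-1 matrix [1, 0] ⊗ [1, -3]. So T has rank 1 (it is nonzero).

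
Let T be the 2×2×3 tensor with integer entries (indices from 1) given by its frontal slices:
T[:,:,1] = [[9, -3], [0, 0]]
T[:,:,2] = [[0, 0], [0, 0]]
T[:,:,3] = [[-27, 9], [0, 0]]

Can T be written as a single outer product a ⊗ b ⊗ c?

Yes

The mode-1 fibre T[:,1,1] = [9, 0] gives a = [1, 0] (primitive direction); the mode-2 fibre T[1,:,1] = [9, -3] gives b = [3, -1]; then c[k] = T[1,1,k] / (a[1]·b[1]) = [9, 0, -27] / 3 = [3, 0, -9].
Expanding [1, 0] ⊗ [3, -1] ⊗ [3, 0, -9] reproduces all 12 entries of T, so T = [1, 0] ⊗ [3, -1] ⊗ [3, 0, -9] and rank(T) ≤ 1.
Equivalently every frontal slice T[:,:,k] is c[k] times the rank-1 matrix [1, 0] ⊗ [3, -1]. So T has rank 1 (it is nonzero).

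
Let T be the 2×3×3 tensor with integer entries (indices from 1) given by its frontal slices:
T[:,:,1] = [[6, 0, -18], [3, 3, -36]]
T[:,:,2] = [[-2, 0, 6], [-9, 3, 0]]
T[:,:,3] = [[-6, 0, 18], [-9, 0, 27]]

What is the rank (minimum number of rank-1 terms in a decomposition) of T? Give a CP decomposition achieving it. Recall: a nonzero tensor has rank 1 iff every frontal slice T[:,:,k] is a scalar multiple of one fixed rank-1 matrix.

rank(T) = 2

Lower bound: in the mode-2 unfolding of T (rows indexed by j, columns by (i,k)) the 2×2 minor on rows j ∈ {1, 2}, columns (i,k) ∈ {(1,1), (2,1)} is det [[6, 3], [0, 3]] = 18 ≠ 0, so that unfolding has rank ≥ 2 and hence rank(T) ≥ 2 (CP rank is at least every unfolding rank, though it can be larger).
Upper bound: with S_k = T[:,:,k], the two rank-1 terms a₁b₁ᵀ, a₂b₂ᵀ are the rank-1 members of the pencil x·S₁ + y·S₂.
The 2×2 minor of x·S₁ + y·S₂ on rows {1,2}, columns {1,2} is 18·x² + 12·xy − 6·y² = 6·(3·x − y)(x + y), vanishing at (x:y) = (1:3) and (1:-1).
M₁ = S₁ + 3·S₂ = [[0, 0, 0], [-24, 12, -36]] = (-12)·[0, 1][2, -1, 3]ᵀ and M₂ = S₁ − S₂ = [[8, 0, -24], [12, 0, -36]] = 4·[2, 3][1, 0, -3]ᵀ, so take a₁ = [0, 1], b₁ = [2, -1, 3], a₂ = [2, 3], b₂ = [1, 0, -3].
Each slice is an integer combination of E₁ = a₁b₁ᵀ and E₂ = a₂b₂ᵀ: S₁ = −3·E₁ + 3·E₂, S₂ = −3·E₁ − E₂, S₃ = −3·E₂; reading off coefficients, c₁ = [-3, -3, 0] and c₂ = [3, -1, -3].
Hence T = [0, 1] ⊗ [2, -1, 3] ⊗ [-3, -3, 0] + [2, 3] ⊗ [1, 0, -3] ⊗ [3, -1, -3], so rank(T) ≤ 2.
These bounds meet, so rank(T) = 2.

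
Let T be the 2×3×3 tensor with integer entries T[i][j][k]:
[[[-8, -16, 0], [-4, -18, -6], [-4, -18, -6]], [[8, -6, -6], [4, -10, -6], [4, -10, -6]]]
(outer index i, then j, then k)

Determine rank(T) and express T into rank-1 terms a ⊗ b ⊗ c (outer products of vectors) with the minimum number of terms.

Lower bound: the mode-3 unfolding of T (rows indexed by k, columns by (i,j) = (0,0), (0,1), (0,2), (1,0), (1,1), (1,2)) is [[-8, -4, -4, 8, 4, 4], [-16, -18, -18, -6, -10, -10], [0, -6, -6, -6, -6, -6]].
There the 3×3 minor on rows k ∈ {0, 1, 2}, columns (i,j) ∈ {(0,0), (0,1), (1,0)} is det [[-8, -4, 8], [-16, -18, -6], [0, -6, -6]] = 576 ≠ 0, so this unfolding has rank ≥ 3; CP rank is at least every unfolding rank, so rank(T) ≥ 3. (Unfolding ranks only ever bound the CP rank from below — rank(T) can be strictly larger than all of them — so the matching upper bound has to come from an explicit 3-term decomposition.)
Upper bound: T is a sum of 3 rank-1 terms, T = (1, -1) ⊗ (2, 1, 1) ⊗ (-4, -2, 2) + (1, 1) ⊗ (1, 1, 1) ⊗ (0, -8, 0) + (2, 1) ⊗ (1, 2, 2) ⊗ (0, -2, -2) (written with every a and b primitive with positive leading entry and the scale carried by c; CP decompositions are not unique, and this one is verified by expanding entrywise), so rank(T) ≤ 3.
These bounds meet, so rank(T) = 3.
Check entry T[0,1,2] = -6: (1)·(1)·(2) + (1)·(1)·(0) + (2)·(2)·(-2) = -6.

rank(T) = 3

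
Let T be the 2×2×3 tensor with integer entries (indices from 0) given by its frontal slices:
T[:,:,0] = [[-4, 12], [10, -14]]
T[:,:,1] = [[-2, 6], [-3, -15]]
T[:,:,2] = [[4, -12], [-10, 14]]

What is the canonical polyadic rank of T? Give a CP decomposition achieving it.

Lower bound: the mode-3 unfolding of T (rows indexed by k, columns by (i,j) = (0,0), (0,1), (1,0), (1,1)) is [[-4, 12, 10, -14], [-2, 6, -3, -15], [4, -12, -10, 14]].
There the 2×2 minor on rows k ∈ {0, 1}, columns (i,j) ∈ {(0,0), (1,0)} is det [[-4, 10], [-2, -3]] = 32 ≠ 0, so this unfolding has rank ≥ 2; CP rank is at least every unfolding rank, so rank(T) ≥ 2. (Flattening ranks never certify an upper bound on CP rank; for that we must actually write T with 2 rank-1 terms.)
Upper bound — finding two terms. Write S_k = T[:,:,k] for the frontal slices: S₀ = [[-4, 12], [10, -14]], S₁ = [[-2, 6], [-3, -15]], S₂ = [[4, -12], [-10, 14]].
If T = a₁ ⊗ b₁ ⊗ c₁ + a₂ ⊗ b₂ ⊗ c₂ then each S_k = c₁[k]·a₁b₁ᵀ + c₂[k]·a₂b₂ᵀ. S₀ and S₁ are linearly independent, so a₁b₁ᵀ and a₂b₂ᵀ must span the same plane of matrices: they are the rank-1 matrices of the form x·S₀ + y·S₁.
det(x·S₀ + y·S₁) is −64·x² + 64·xy + 48·y² = (-16)·(2·x − 3·y)(2·x + y), vanishing at (x:y) = (3:2) and (1:-2).
M₁ = 3·S₀ + 2·S₁ = [[-16, 48], [24, -72]] = (-8)·(2, -3)(1, -3)ᵀ and M₂ = S₀ − 2·S₁ = [[0, 0], [16, 16]] = 16·(0, 1)(1, 1)ᵀ, so take a₁ = (2, -3), b₁ = (1, -3), a₂ = (0, 1), b₂ = (1, 1).
Each slice is an integer combination of E₁ = a₁b₁ᵀ and E₂ = a₂b₂ᵀ: S₀ = −2·E₁ + 4·E₂, S₁ = −E₁ − 6·E₂, S₂ = 2·E₁ − 4·E₂; reading off coefficients, c₁ = (-2, -1, 2) and c₂ = (4, -6, -4).
Hence T = (2, -3) ⊗ (1, -3) ⊗ (-2, -1, 2) + (0, 1) ⊗ (1, 1) ⊗ (4, -6, -4), so rank(T) ≤ 2.
These bounds meet, so rank(T) = 2.

rank(T) = 2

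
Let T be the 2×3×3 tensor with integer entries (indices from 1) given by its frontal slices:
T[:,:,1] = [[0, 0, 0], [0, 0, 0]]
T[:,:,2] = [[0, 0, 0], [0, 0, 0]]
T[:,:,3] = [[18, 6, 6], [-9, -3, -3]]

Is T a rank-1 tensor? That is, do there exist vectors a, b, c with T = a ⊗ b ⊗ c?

Yes

The mode-1 fibre T[:,1,3] = [18, -9] gives a = (2, -1) (primitive direction); the mode-2 fibre T[1,:,3] = [18, 6, 6] gives b = (3, 1, 1); then c[k] = T[1,1,k] / (a[1]·b[1]) = [0, 0, 18] / 6 = (0, 0, 3).
Expanding (2, -1) ⊗ (3, 1, 1) ⊗ (0, 0, 3) reproduces all 18 entries of T, so T = (2, -1) ⊗ (3, 1, 1) ⊗ (0, 0, 3) and rank(T) ≤ 1.
Equivalently every frontal slice T[:,:,k] is c[k] times the rank-1 matrix (2, -1) ⊗ (3, 1, 1). So T has rank 1 (it is nonzero).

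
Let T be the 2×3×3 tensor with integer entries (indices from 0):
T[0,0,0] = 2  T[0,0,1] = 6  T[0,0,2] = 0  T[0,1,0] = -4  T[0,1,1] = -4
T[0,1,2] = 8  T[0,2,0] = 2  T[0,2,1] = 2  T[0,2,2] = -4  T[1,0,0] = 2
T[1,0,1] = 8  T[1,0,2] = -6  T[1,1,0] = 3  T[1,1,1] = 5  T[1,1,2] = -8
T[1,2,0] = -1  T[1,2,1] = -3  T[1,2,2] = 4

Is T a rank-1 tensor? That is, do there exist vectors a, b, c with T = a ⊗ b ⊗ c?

The mode-2 unfolding of T (rows indexed by j, columns by (i,k) = (0,0), (0,1), (0,2), (1,0), (1,1), (1,2)) is [[2, 6, 0, 2, 8, -6], [-4, -4, 8, 3, 5, -8], [2, 2, -4, -1, -3, 4]].
There the 3×3 minor on rows j ∈ {0, 1, 2}, columns (i,k) ∈ {(0,0), (0,1), (1,0)} is det [[2, 6, 2], [-4, -4, 3], [2, 2, -1]] = 8 ≠ 0, so this unfolding has rank ≥ 3; CP rank is at least every unfolding rank, so rank(T) ≥ 3.
In particular rank(T) ≥ 3 > 1, so T is not rank-1.

No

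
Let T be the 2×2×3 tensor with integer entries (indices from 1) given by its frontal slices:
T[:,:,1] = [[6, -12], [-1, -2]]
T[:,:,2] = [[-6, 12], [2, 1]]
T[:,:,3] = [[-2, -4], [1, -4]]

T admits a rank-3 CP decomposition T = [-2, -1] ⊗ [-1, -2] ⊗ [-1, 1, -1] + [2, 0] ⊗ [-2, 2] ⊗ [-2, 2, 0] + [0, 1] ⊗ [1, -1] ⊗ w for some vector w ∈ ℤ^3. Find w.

Subtract the known terms from T to get the rank-1 residual R = [0, 1] ⊗ [1, -1] ⊗ w, so R[i,j,k] = a[i]·b[j]·w[k]. Pick indices with nonzero a[2]·b[1] = (1)·(1) = 1. Only the fibre through (2,1,·) is needed: R[2,1,:] = T[2,1,:] − Σₗ aₗ[2]bₗ[1]cₗ = [-1, 2, 1] − (-1)·(-1)·[-1, 1, -1] − (0)·(-2)·[-2, 2, 0] = [0, 1, 2]. Then w[k] = R[2,1,k] / 1 for each k, giving w = [0, 1, 2] / 1 = [0, 1, 2].

w = [0, 1, 2]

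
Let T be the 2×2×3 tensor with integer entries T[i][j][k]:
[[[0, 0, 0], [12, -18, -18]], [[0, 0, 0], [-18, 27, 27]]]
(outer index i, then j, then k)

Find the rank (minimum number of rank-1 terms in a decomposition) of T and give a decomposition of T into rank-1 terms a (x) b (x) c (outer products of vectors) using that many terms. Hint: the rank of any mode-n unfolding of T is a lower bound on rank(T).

Lower bound: T ≠ 0 (e.g. T[0,1,0] = 12), so rank(T) ≥ 1.
Upper bound: if T = a (x) b (x) c then every fibre of T is a multiple of the corresponding factor, so read the factors off the fibres through the nonzero entry T[0,1,0] = 12.
The mode-1 fibre T[:,1,0] = [12, -18] gives a = [2, -3] (primitive direction); the mode-2 fibre T[0,:,0] = [0, 12] gives b = [0, 1]; then c[k] = T[0,1,k] / (a[0]·b[1]) = [12, -18, -18] / 2 = [6, -9, -9].
Expanding [2, -3] (x) [0, 1] (x) [6, -9, -9] reproduces all 12 entries of T, so T = [2, -3] (x) [0, 1] (x) [6, -9, -9] and rank(T) ≤ 1.
These bounds meet, so rank(T) = 1.
Check entry T[1,0,1] = 0: (-3)·(0)·(-9) = 0.

rank(T) = 1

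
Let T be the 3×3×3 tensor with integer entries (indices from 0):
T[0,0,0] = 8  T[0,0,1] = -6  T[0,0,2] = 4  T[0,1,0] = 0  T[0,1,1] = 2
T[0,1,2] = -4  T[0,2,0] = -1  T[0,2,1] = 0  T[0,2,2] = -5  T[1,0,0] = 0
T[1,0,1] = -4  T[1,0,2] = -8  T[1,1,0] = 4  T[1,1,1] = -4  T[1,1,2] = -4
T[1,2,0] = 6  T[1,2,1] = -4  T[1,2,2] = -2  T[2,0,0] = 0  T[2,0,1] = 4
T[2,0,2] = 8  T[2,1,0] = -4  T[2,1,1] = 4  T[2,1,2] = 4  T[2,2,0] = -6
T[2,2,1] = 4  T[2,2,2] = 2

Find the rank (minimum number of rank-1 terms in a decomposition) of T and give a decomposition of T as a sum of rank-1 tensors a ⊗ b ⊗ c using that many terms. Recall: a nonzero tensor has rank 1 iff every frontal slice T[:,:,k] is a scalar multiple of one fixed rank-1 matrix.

Lower bound: in the mode-2 unfolding of T (rows indexed by j, columns by (i,k)) the 3×3 minor on rows j ∈ {0, 1, 2}, columns (i,k) ∈ {(0,0), (0,1), (0,2)} is det [[8, -6, 4], [0, 2, -4], [-1, 0, -5]] = -96 ≠ 0, so that unfolding has rank ≥ 3 and hence rank(T) ≥ 3 (CP rank is at least every unfolding rank, though it can be larger).
Upper bound: T is a sum of 3 rank-1 terms, T = [1, -1, 1] ⊗ [2, 0, -1] ⊗ [2, 0, 2] + [1, 0, 0] ⊗ [2, -2, -1] ⊗ [1, -2, 1] + [1, 2, -2] ⊗ [1, 1, 1] ⊗ [2, -2, -2] (written with every a and b primitive with positive leading entry and the scale carried by c; CP decompositions are not unique, and this one is verified by expanding entrywise), so rank(T) ≤ 3.
These bounds meet, so rank(T) = 3.

rank(T) = 3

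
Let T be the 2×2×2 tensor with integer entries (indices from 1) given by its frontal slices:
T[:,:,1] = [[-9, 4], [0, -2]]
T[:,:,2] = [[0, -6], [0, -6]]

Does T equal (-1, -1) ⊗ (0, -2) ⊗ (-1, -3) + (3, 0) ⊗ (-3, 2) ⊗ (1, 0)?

Reconstruct entrywise from the claimed factors. For example, T[1,2,1] = 4 and Σₗ aₗ[1]bₗ[2]cₗ[1] = (-1)·(-2)·(-1) + (3)·(2)·(1) = 4; checking all 8 entries, every one matches. The claim holds.

Yes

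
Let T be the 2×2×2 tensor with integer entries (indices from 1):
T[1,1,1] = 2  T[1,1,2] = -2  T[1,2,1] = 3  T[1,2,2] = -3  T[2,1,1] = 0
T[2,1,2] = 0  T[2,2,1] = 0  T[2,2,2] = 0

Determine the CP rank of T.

1

Lower bound: T ≠ 0 (e.g. T[1,1,1] = 2), so rank(T) ≥ 1.
Upper bound: the mode-1 fibre T[:,1,1] = [2, 0] gives a = (1, 0) (primitive direction); the mode-2 fibre T[1,:,1] = [2, 3] gives b = (2, 3); then c[k] = T[1,1,k] / (a[1]·b[1]) = [2, -2] / 2 = (1, -1).
Expanding (1, 0) (x) (2, 3) (x) (1, -1) reproduces all 8 entries of T, so T = (1, 0) (x) (2, 3) (x) (1, -1) and rank(T) ≤ 1.
These bounds meet, so rank(T) = 1.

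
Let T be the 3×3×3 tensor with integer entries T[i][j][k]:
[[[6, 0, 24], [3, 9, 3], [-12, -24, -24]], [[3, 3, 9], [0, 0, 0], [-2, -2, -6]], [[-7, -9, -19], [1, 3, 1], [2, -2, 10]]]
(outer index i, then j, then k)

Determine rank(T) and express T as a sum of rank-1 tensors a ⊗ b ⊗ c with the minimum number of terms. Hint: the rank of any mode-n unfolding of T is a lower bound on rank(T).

Lower bound: the mode-1 unfolding of T (rows indexed by i, columns by (j,k) = (0,0), (0,1), (0,2), (1,0), (1,1), (1,2), (2,0), (2,1), (2,2)) is [[6, 0, 24, 3, 9, 3, -12, -24, -24], [3, 3, 9, 0, 0, 0, -2, -2, -6], [-7, -9, -19, 1, 3, 1, 2, -2, 10]].
There the 2×2 minor on rows i ∈ {0, 1}, columns (j,k) ∈ {(0,0), (0,1)} is det [[6, 0], [3, 3]] = 18 ≠ 0, so this unfolding has rank ≥ 2; CP rank is at least every unfolding rank, so rank(T) ≥ 2. (Unfolding ranks only ever bound the CP rank from below — rank(T) can be strictly larger than all of them — so the matching upper bound has to come from an explicit 2-term decomposition.)
Upper bound — finding two terms. Write S_k = T[:,:,k] for the frontal slices: S₀ = [[6, 3, -12], [3, 0, -2], [-7, 1, 2]], S₁ = [[0, 9, -24], [3, 0, -2], [-9, 3, -2]], S₂ = [[24, 3, -24], [9, 0, -6], [-19, 1, 10]].
If T = a₁ ⊗ b₁ ⊗ c₁ + a₂ ⊗ b₂ ⊗ c₂ then each S_k = c₁[k]·a₁b₁ᵀ + c₂[k]·a₂b₂ᵀ. S₀ and S₁ are linearly independent, so a₁b₁ᵀ and a₂b₂ᵀ must span the same plane of matrices: they are the rank-1 matrices of the form x·S₀ + y·S₁.
The 2×2 minor of x·S₀ + y·S₁ on rows {0,1}, columns {0,1} is −9·x² − 36·xy − 27·y² = (-9)·(x + 3·y)(x + y), vanishing at (x:y) = (3:-1) and (1:-1).
M₁ = 3·S₀ − S₁ = [[18, 0, -12], [6, 0, -4], [-12, 0, 8]] = 2·(3, 1, -2)(3, 0, -2)ᵀ and M₂ = S₀ − S₁ = [[6, -6, 12], [0, 0, 0], [2, -2, 4]] = 2·(3, 0, 1)(1, -1, 2)ᵀ, so take a₁ = (3, 1, -2), b₁ = (3, 0, -2), a₂ = (3, 0, 1), b₂ = (1, -1, 2).
Each slice is an integer combination of E₁ = a₁b₁ᵀ and E₂ = a₂b₂ᵀ: S₀ = E₁ − E₂, S₁ = E₁ − 3·E₂, S₂ = 3·E₁ − E₂; reading off coefficients, c₁ = (1, 1, 3) and c₂ = (-1, -3, -1).
Hence T = (3, 1, -2) ⊗ (3, 0, -2) ⊗ (1, 1, 3) + (3, 0, 1) ⊗ (1, -1, 2) ⊗ (-1, -3, -1), so rank(T) ≤ 2.
These bounds meet, so rank(T) = 2.

rank(T) = 2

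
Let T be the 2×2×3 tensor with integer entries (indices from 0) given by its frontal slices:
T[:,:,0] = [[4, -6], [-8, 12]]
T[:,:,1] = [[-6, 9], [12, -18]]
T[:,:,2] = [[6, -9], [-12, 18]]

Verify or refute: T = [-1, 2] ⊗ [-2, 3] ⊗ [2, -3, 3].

Yes

Reconstruct entrywise from the claimed factors. For example, T[0,0,2] = 6 and Σₗ aₗ[0]bₗ[0]cₗ[2] = (-1)·(-2)·(3) = 6; checking all 12 entries, every one matches. The claim holds.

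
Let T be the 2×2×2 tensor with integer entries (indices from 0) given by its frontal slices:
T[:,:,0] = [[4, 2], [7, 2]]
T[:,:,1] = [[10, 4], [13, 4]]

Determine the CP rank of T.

Lower bound: the mode-1 unfolding of T (rows indexed by i, columns by (j,k) = (0,0), (0,1), (1,0), (1,1)) is [[4, 10, 2, 4], [7, 13, 2, 4]].
There the 2×2 minor on rows i ∈ {0, 1}, columns (j,k) ∈ {(0,0), (0,1)} is det [[4, 10], [7, 13]] = -18 ≠ 0, so this unfolding has rank ≥ 2; CP rank is at least every unfolding rank, so rank(T) ≥ 2. (Unfolding ranks only ever bound the CP rank from below — rank(T) can be strictly larger than all of them — so the matching upper bound has to come from an explicit 2-term decomposition.)
Upper bound — finding two terms. Write S_k = T[:,:,k] for the frontal slices: S₀ = [[4, 2], [7, 2]], S₁ = [[10, 4], [13, 4]].
If T = a₁ (x) b₁ (x) c₁ + a₂ (x) b₂ (x) c₂ then each S_k = c₁[k]·a₁b₁ᵀ + c₂[k]·a₂b₂ᵀ. S₀ and S₁ are linearly independent, so a₁b₁ᵀ and a₂b₂ᵀ must span the same plane of matrices: they are the rank-1 matrices of the form x·S₀ + y·S₁.
det(x·S₀ + y·S₁) is −6·x² − 18·xy − 12·y² = (-6)·(x + 2·y)(x + y), vanishing at (x:y) = (2:-1) and (1:-1).
M₁ = 2·S₀ − S₁ = [[-2, 0], [1, 0]] = −[2, -1][1, 0]ᵀ and M₂ = S₀ − S₁ = [[-6, -2], [-6, -2]] = (-2)·[1, 1][3, 1]ᵀ, so take a₁ = [2, -1], b₁ = [1, 0], a₂ = [1, 1], b₂ = [3, 1].
Each slice is an integer combination of E₁ = a₁b₁ᵀ and E₂ = a₂b₂ᵀ: S₀ = −E₁ + 2·E₂, S₁ = −E₁ + 4·E₂; reading off coefficients, c₁ = [-1, -1] and c₂ = [2, 4].
Hence T = [2, -1] (x) [1, 0] (x) [-1, -1] + [1, 1] (x) [3, 1] (x) [2, 4], so rank(T) ≤ 2.
These bounds meet, so rank(T) = 2.
Check entry T[0,1,0] = 2: (2)·(0)·(-1) + (1)·(1)·(2) = 2.

2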